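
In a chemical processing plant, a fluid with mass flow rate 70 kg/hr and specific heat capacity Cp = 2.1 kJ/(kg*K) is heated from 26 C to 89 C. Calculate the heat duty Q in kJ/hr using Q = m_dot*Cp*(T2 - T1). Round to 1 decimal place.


Q = m_dot * Cp * (T2 - T1)
Q = 70 * 2.1 * (89 - 26)
Q = 70 * 2.1 * 63
Q = 9261.0 kJ/hr


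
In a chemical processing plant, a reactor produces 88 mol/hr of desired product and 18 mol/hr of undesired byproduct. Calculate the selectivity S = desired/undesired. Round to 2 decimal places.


S = desired product rate / undesired product rate
S = 88 / 18
S = 4.89


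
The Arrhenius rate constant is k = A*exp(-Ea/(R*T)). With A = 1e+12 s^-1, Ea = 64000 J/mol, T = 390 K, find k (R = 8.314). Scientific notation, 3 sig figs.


k = A * exp(-Ea/(R*T))
k = 1e+12 * exp(-64000 / (8.314 * 390))
k = 1e+12 * exp(-19.7381)
k = 2.68e+03


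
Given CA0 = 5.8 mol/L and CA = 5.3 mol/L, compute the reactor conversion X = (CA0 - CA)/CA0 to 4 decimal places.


X = (CA0 - CA) / CA0
X = (5.8 - 5.3) / 5.8
X = 0.5 / 5.8
X = 0.0862


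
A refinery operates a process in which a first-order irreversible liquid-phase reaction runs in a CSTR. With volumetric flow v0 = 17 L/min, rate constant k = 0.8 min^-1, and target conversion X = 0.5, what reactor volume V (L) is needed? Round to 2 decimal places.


V = v0 * X / (k * (1 - X))
V = 17 * 0.5 / (0.8 * (1 - 0.5))
V = 8.5 / (0.8 * 0.5)
V = 8.5 / 0.4
V = 21.25 L


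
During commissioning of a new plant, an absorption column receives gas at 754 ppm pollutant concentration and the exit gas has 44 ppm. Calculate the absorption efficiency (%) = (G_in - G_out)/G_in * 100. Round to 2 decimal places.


Efficiency = (G_in - G_out) / G_in * 100%
Efficiency = (754 - 44) / 754 * 100
Efficiency = 710 / 754 * 100
Efficiency = 94.16%


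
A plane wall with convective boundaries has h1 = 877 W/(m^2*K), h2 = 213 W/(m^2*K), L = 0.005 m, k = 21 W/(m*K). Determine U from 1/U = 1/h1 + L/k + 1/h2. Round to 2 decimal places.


1/U = 1/h1 + L/k + 1/h2
1/U = 1/877 + 0.005/21 + 1/213
1/U = 0.0011402509 + 0.0002380952 + 0.0046948357
1/U = 0.0060731818
U = 164.66 W/(m^2*K)


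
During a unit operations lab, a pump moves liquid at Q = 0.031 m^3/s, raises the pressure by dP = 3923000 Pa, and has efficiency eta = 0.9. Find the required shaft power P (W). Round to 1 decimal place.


P = Q * dP / eta
P = 0.031 * 3923000 / 0.9
P = 121613.0 / 0.9
P = 135125.6 W


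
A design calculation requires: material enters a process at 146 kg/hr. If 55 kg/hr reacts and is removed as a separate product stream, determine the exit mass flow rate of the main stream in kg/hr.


Steady-state mass balance on the main outlet: F_out = F_in - F_removed
F_out = 146 - 55
F_out = 91 kg/hr


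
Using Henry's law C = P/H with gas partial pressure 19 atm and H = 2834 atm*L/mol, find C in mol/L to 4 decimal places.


C = P / H
C = 19 / 2834
C = 0.0067 mol/L


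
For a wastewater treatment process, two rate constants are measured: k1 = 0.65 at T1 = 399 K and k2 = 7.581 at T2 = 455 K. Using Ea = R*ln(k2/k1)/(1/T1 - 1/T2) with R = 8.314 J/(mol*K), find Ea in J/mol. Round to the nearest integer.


Ea = R * ln(k2/k1) / (1/T1 - 1/T2)
ln(k2/k1) = ln(7.581/0.65) = 2.456428
1/T1 - 1/T2 = 1/399 - 1/455 = 0.000308463466
Ea = 8.314 * 2.456428 / 0.000308463466
Ea = 66208 J/mol


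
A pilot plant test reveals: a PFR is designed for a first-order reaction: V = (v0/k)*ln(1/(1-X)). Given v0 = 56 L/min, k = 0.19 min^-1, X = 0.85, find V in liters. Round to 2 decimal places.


V = (v0/k) * ln(1/(1-X))
V = (56/0.19) * ln(1/(1-0.85))
V = 294.736842 * ln(6.666667)
V = 294.736842 * 1.89712
V = 559.15 L


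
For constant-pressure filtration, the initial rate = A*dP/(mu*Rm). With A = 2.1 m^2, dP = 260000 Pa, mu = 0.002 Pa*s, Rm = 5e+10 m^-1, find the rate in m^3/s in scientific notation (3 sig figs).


rate = A * dP / (mu * Rm)
rate = 2.1 * 260000 / (0.002 * 5e+10)
rate = 546000.0 / 1.000e+08
rate = 5.46e-03 m^3/s


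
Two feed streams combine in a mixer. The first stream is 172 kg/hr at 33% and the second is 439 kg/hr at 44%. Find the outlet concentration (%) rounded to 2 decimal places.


Mass balance on solute: F1*x1 + F2*x2 = F3*x3
F3 = F1 + F2 = 172 + 439 = 611 kg/hr
x3 = (F1*x1 + F2*x2)/F3
x3 = (172*0.33 + 439*0.44) / 611
x3 = 40.90%


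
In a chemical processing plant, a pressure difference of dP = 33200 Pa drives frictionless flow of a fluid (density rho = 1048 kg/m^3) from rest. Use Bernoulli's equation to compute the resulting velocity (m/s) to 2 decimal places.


v = sqrt(2*dP/rho)
v = sqrt(2*33200/1048)
v = sqrt(63.358779)
v = 7.96 m/s


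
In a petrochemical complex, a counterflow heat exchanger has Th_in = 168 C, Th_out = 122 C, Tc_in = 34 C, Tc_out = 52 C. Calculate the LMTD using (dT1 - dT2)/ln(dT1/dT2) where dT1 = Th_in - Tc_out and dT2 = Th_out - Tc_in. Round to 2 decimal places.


dT1 = Th_in - Tc_out = 168 - 52 = 116
dT2 = Th_out - Tc_in = 122 - 34 = 88
LMTD = (dT1 - dT2) / ln(dT1/dT2)
LMTD = (116 - 88) / ln(116/88)
LMTD = 101.36 K


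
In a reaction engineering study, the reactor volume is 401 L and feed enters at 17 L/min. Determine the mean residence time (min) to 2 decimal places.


tau = V / v0
tau = 401 / 17
tau = 23.59 min


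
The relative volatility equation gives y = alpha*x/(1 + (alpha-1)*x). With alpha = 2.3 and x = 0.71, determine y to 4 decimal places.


y = alpha*x / (1 + (alpha-1)*x)
y = 2.3*0.71 / (1 + (2.3-1)*0.71)
y = 1.633 / (1 + 0.923)
y = 1.633 / 1.923
y = 0.8492


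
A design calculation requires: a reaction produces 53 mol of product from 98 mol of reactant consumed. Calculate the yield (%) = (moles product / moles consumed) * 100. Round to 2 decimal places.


Yield = (moles product / moles consumed) * 100%
Yield = (53 / 98) * 100
Yield = 0.5408 * 100
Yield = 54.08%


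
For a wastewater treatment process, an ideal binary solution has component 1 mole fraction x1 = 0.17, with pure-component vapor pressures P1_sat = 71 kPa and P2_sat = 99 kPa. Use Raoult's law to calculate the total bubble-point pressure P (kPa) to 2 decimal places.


P = x1*P1_sat + x2*P2_sat
x2 = 1 - x1 = 1 - 0.17 = 0.83
P = 0.17*71 + 0.83*99
P = 12.07 + 82.17
P = 94.24 kPa


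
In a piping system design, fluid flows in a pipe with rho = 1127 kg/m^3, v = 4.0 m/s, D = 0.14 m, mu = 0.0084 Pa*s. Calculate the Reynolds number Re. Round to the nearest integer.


Re = rho * v * D / mu
Re = 1127 * 4.0 * 0.14 / 0.0084
Re = 631.12 / 0.0084
Re = 75133


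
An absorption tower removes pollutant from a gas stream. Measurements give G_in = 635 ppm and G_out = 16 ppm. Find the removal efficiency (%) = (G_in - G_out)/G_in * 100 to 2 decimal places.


Efficiency = (G_in - G_out) / G_in * 100%
Efficiency = (635 - 16) / 635 * 100
Efficiency = 619 / 635 * 100
Efficiency = 97.48%


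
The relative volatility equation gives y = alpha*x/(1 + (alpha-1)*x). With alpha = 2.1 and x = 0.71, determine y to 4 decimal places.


y = alpha*x / (1 + (alpha-1)*x)
y = 2.1*0.71 / (1 + (2.1-1)*0.71)
y = 1.491 / (1 + 0.781)
y = 1.491 / 1.781
y = 0.8372


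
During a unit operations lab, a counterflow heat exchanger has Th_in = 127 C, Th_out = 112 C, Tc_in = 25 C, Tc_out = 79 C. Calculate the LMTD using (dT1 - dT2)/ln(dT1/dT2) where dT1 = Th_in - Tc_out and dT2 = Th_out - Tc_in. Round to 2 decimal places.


dT1 = Th_in - Tc_out = 127 - 79 = 48
dT2 = Th_out - Tc_in = 112 - 25 = 87
LMTD = (dT1 - dT2) / ln(dT1/dT2)
LMTD = (48 - 87) / ln(48/87)
LMTD = 65.58 K


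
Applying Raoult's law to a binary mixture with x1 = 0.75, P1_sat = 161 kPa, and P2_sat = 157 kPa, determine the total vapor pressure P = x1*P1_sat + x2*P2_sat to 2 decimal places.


P = x1*P1_sat + x2*P2_sat
x2 = 1 - x1 = 1 - 0.75 = 0.25
P = 0.75*161 + 0.25*157
P = 120.75 + 39.25
P = 160.00 kPa


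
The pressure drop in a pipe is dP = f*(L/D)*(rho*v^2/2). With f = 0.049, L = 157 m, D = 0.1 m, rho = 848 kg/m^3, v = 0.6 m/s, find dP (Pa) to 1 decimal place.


dP = f * (L/D) * (rho*v^2/2)
dP = 0.049 * (157/0.1) * (848*0.6^2/2)
L/D = 1570.0
rho*v^2/2 = 848*0.36/2 = 152.64
dP = 0.049 * 1570.0 * 152.64
dP = 11742.6 Pa


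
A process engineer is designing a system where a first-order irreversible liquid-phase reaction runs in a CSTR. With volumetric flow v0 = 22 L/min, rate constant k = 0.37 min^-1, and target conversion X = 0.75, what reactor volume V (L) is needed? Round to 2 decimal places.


V = v0 * X / (k * (1 - X))
V = 22 * 0.75 / (0.37 * (1 - 0.75))
V = 16.5 / (0.37 * 0.25)
V = 16.5 / 0.0925
V = 178.38 L


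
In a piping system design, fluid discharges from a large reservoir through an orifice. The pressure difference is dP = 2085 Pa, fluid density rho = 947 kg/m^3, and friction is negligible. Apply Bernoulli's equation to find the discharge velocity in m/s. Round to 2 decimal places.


v = sqrt(2*dP/rho)
v = sqrt(2*2085/947)
v = sqrt(4.403379)
v = 2.10 m/s


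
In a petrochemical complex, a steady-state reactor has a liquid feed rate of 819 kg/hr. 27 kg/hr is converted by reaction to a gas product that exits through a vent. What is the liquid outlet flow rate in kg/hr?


Steady-state mass balance on the main outlet: F_out = F_in - F_removed
F_out = 819 - 27
F_out = 792 kg/hr


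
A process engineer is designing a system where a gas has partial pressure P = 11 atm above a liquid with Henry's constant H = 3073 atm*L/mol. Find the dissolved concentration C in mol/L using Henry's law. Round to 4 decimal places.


C = P / H
C = 11 / 3073
C = 0.0036 mol/L


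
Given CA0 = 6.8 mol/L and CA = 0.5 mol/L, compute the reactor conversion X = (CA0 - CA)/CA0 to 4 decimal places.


X = (CA0 - CA) / CA0
X = (6.8 - 0.5) / 6.8
X = 6.3 / 6.8
X = 0.9265


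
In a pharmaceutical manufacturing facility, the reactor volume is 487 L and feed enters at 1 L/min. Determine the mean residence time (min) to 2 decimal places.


tau = V / v0
tau = 487 / 1
tau = 487.00 min


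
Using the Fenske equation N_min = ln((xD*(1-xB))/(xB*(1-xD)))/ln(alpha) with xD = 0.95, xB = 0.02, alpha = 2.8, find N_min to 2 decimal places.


N_min = ln((xD*(1-xB))/(xB*(1-xD))) / ln(alpha)
Numerator inside ln: 0.931 / 0.001 = 931.0
ln(931.0) = 6.836259
ln(alpha) = ln(2.8) = 1.029619
N_min = 6.836259 / 1.029619 = 6.64


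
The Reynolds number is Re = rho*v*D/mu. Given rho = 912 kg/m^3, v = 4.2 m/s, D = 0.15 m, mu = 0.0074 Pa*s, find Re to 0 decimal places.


Re = rho * v * D / mu
Re = 912 * 4.2 * 0.15 / 0.0074
Re = 574.56 / 0.0074
Re = 77643


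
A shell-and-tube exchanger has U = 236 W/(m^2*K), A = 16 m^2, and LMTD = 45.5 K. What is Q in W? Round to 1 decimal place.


Q = U * A * LMTD
Q = 236 * 16 * 45.5
Q = 171808.0 W


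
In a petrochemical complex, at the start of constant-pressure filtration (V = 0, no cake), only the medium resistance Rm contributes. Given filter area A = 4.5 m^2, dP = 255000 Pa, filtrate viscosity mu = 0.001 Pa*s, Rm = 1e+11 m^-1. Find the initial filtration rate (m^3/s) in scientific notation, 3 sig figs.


rate = A * dP / (mu * Rm)
rate = 4.5 * 255000 / (0.001 * 1e+11)
rate = 1147500.0 / 1.000e+08
rate = 1.15e-02 m^3/s


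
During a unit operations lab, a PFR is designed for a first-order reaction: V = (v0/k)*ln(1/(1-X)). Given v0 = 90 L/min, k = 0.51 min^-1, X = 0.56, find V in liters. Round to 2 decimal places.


V = (v0/k) * ln(1/(1-X))
V = (90/0.51) * ln(1/(1-0.56))
V = 176.470588 * ln(2.272727)
V = 176.470588 * 0.82098
V = 144.88 L


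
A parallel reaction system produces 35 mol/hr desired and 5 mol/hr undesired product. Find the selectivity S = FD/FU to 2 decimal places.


S = desired product rate / undesired product rate
S = 35 / 5
S = 7.00


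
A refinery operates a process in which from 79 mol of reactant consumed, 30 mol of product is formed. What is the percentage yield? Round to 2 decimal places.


Yield = (moles product / moles consumed) * 100%
Yield = (30 / 79) * 100
Yield = 0.3797 * 100
Yield = 37.97%


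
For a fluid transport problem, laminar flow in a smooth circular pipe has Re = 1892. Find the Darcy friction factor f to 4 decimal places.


f = 64 / Re
f = 64 / 1892
f = 0.0338


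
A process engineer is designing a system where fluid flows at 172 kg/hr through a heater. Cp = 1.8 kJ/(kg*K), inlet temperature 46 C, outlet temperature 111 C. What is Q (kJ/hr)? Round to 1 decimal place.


Q = m_dot * Cp * (T2 - T1)
Q = 172 * 1.8 * (111 - 46)
Q = 172 * 1.8 * 65
Q = 20124.0 kJ/hr


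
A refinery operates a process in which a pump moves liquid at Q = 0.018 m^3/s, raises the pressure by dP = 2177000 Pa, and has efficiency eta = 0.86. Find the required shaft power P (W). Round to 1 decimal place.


P = Q * dP / eta
P = 0.018 * 2177000 / 0.86
P = 39186.0 / 0.86
P = 45565.1 W


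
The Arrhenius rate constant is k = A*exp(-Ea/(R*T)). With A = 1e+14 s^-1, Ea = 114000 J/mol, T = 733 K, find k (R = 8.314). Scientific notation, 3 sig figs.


k = A * exp(-Ea/(R*T))
k = 1e+14 * exp(-114000 / (8.314 * 733))
k = 1e+14 * exp(-18.706428)
k = 7.51e+05


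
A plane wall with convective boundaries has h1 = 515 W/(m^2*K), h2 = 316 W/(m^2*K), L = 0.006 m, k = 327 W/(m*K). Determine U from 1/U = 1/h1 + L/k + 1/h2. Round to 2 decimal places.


1/U = 1/h1 + L/k + 1/h2
1/U = 1/515 + 0.006/327 + 1/316
1/U = 0.0019417476 + 1.83486e-05 + 0.003164557
1/U = 0.0051246532
U = 195.14 W/(m^2*K)


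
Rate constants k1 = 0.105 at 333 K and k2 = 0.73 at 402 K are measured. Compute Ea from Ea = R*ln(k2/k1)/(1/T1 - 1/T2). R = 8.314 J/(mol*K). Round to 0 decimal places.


Ea = R * ln(k2/k1) / (1/T1 - 1/T2)
ln(k2/k1) = ln(0.73/0.105) = 1.9390842
1/T1 - 1/T2 = 1/333 - 1/402 = 0.000515440814
Ea = 8.314 * 1.9390842 / 0.000515440814
Ea = 31277 J/mol


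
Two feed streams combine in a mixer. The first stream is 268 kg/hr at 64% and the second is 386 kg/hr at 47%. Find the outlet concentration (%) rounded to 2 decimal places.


Mass balance on solute: F1*x1 + F2*x2 = F3*x3
F3 = F1 + F2 = 268 + 386 = 654 kg/hr
x3 = (F1*x1 + F2*x2)/F3
x3 = (268*0.64 + 386*0.47) / 654
x3 = 53.97%


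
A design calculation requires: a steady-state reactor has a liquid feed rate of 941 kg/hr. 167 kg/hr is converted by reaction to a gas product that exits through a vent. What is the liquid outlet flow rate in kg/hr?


Steady-state mass balance on the main outlet: F_out = F_in - F_removed
F_out = 941 - 167
F_out = 774 kg/hr


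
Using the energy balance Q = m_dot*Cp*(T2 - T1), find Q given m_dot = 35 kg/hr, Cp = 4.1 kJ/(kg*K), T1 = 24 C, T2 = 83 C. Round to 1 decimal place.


Q = m_dot * Cp * (T2 - T1)
Q = 35 * 4.1 * (83 - 24)
Q = 35 * 4.1 * 59
Q = 8466.5 kJ/hr


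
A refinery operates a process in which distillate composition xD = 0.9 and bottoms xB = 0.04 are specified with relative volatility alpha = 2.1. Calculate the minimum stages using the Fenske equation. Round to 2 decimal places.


N_min = ln((xD*(1-xB))/(xB*(1-xD))) / ln(alpha)
Numerator inside ln: 0.864 / 0.004 = 216.0
ln(216.0) = 5.375278
ln(alpha) = ln(2.1) = 0.741937
N_min = 5.375278 / 0.741937 = 7.24


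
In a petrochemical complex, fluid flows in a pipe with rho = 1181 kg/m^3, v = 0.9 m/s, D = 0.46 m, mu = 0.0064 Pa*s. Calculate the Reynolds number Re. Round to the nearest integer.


Re = rho * v * D / mu
Re = 1181 * 0.9 * 0.46 / 0.0064
Re = 488.934 / 0.0064
Re = 76396


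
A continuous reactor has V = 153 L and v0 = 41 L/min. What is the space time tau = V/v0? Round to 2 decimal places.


tau = V / v0
tau = 153 / 41
tau = 3.73 min


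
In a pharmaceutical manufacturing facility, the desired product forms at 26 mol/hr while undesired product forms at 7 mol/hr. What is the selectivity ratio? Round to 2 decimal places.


S = desired product rate / undesired product rate
S = 26 / 7
S = 3.71


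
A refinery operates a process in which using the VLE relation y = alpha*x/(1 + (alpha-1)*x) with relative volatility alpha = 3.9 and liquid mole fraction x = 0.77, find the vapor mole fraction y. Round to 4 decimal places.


y = alpha*x / (1 + (alpha-1)*x)
y = 3.9*0.77 / (1 + (3.9-1)*0.77)
y = 3.003 / (1 + 2.233)
y = 3.003 / 3.233
y = 0.9289


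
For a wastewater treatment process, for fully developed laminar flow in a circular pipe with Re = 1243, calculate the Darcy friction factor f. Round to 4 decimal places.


f = 64 / Re
f = 64 / 1243
f = 0.0515


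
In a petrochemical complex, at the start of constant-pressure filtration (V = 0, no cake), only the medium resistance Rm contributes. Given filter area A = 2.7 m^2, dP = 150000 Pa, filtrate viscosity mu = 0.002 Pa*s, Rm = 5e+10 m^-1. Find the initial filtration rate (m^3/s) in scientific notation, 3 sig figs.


rate = A * dP / (mu * Rm)
rate = 2.7 * 150000 / (0.002 * 5e+10)
rate = 405000.0 / 1.000e+08
rate = 4.05e-03 m^3/s


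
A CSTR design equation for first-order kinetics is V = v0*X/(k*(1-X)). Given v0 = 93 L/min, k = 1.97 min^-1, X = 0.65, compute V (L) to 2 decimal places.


V = v0 * X / (k * (1 - X))
V = 93 * 0.65 / (1.97 * (1 - 0.65))
V = 60.45 / (1.97 * 0.35)
V = 60.45 / 0.6895
V = 87.67 L


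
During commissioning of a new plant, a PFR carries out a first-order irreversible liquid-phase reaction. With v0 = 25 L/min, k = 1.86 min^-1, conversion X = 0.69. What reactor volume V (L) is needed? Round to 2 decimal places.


V = (v0/k) * ln(1/(1-X))
V = (25/1.86) * ln(1/(1-0.69))
V = 13.44086 * ln(3.225806)
V = 13.44086 * 1.171183
V = 15.74 L


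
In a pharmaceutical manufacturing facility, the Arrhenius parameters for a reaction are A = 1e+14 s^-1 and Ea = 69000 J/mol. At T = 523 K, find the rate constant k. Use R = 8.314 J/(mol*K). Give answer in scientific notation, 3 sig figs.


k = A * exp(-Ea/(R*T))
k = 1e+14 * exp(-69000 / (8.314 * 523))
k = 1e+14 * exp(-15.868555)
k = 1.28e+07


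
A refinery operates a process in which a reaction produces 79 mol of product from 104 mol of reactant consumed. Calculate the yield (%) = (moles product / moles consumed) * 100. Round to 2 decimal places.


Yield = (moles product / moles consumed) * 100%
Yield = (79 / 104) * 100
Yield = 0.7596 * 100
Yield = 75.96%


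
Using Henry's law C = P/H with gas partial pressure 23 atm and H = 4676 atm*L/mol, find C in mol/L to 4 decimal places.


C = P / H
C = 23 / 4676
C = 0.0049 mol/L


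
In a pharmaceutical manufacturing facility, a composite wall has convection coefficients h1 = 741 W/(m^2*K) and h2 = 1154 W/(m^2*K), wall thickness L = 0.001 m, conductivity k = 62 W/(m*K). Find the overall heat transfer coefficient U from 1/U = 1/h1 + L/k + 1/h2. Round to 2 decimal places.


1/U = 1/h1 + L/k + 1/h2
1/U = 1/741 + 0.001/62 + 1/1154
1/U = 0.0013495277 + 1.6129e-05 + 0.0008665511
1/U = 0.0022322078
U = 447.99 W/(m^2*K)


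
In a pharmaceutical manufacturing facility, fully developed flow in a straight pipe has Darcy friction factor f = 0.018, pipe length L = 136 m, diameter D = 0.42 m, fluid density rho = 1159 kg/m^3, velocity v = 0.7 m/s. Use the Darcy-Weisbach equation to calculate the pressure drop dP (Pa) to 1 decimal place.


dP = f * (L/D) * (rho*v^2/2)
dP = 0.018 * (136/0.42) * (1159*0.7^2/2)
L/D = 323.80952381
rho*v^2/2 = 1159*0.49/2 = 283.955
dP = 0.018 * 323.80952381 * 283.955
dP = 1655.1 Pa


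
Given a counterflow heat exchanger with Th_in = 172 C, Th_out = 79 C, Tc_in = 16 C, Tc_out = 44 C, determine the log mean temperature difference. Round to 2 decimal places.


dT1 = Th_in - Tc_out = 172 - 44 = 128
dT2 = Th_out - Tc_in = 79 - 16 = 63
LMTD = (dT1 - dT2) / ln(dT1/dT2)
LMTD = (128 - 63) / ln(128/63)
LMTD = 91.69 K


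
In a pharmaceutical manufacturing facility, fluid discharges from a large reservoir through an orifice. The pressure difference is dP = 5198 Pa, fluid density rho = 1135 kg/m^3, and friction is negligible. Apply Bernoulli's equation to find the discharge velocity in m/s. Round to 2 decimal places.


v = sqrt(2*dP/rho)
v = sqrt(2*5198/1135)
v = sqrt(9.159471)
v = 3.03 m/s


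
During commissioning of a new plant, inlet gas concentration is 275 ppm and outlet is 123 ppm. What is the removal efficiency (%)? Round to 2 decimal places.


Efficiency = (G_in - G_out) / G_in * 100%
Efficiency = (275 - 123) / 275 * 100
Efficiency = 152 / 275 * 100
Efficiency = 55.27%


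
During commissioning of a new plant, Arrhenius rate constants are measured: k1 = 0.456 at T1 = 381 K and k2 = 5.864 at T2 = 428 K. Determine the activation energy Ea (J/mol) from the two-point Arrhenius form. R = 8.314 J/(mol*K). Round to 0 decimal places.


Ea = R * ln(k2/k1) / (1/T1 - 1/T2)
ln(k2/k1) = ln(5.864/0.456) = 2.5540944
1/T1 - 1/T2 = 1/381 - 1/428 = 0.000288223318
Ea = 8.314 * 2.5540944 / 0.000288223318
Ea = 73675 J/mol


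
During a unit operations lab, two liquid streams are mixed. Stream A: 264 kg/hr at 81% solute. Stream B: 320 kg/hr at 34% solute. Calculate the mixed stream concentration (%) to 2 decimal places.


Mass balance on solute: F1*x1 + F2*x2 = F3*x3
F3 = F1 + F2 = 264 + 320 = 584 kg/hr
x3 = (F1*x1 + F2*x2)/F3
x3 = (264*0.81 + 320*0.34) / 584
x3 = 55.25%


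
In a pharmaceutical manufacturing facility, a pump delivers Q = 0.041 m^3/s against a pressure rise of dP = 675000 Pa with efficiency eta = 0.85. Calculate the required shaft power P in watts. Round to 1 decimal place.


P = Q * dP / eta
P = 0.041 * 675000 / 0.85
P = 27675.0 / 0.85
P = 32558.8 W


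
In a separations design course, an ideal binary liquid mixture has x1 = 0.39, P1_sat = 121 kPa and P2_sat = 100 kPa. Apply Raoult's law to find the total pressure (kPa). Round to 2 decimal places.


P = x1*P1_sat + x2*P2_sat
x2 = 1 - x1 = 1 - 0.39 = 0.61
P = 0.39*121 + 0.61*100
P = 47.19 + 61.0
P = 108.19 kPa


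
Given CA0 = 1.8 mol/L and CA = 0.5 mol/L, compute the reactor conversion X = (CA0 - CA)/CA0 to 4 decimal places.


X = (CA0 - CA) / CA0
X = (1.8 - 0.5) / 1.8
X = 1.3 / 1.8
X = 0.7222


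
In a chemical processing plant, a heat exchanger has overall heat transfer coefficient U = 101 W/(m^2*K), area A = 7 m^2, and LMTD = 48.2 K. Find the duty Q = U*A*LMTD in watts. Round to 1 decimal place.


Q = U * A * LMTD
Q = 101 * 7 * 48.2
Q = 34077.4 W


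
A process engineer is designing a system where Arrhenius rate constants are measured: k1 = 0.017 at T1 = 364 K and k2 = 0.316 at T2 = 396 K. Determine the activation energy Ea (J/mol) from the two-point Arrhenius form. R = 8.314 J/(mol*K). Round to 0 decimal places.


Ea = R * ln(k2/k1) / (1/T1 - 1/T2)
ln(k2/k1) = ln(0.316/0.017) = 2.9225289
1/T1 - 1/T2 = 1/364 - 1/396 = 0.000222000222
Ea = 8.314 * 2.9225289 / 0.000222000222
Ea = 109450 J/mol


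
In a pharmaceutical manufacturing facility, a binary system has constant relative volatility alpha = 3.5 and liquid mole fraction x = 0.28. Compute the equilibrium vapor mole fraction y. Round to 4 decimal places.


y = alpha*x / (1 + (alpha-1)*x)
y = 3.5*0.28 / (1 + (3.5-1)*0.28)
y = 0.98 / (1 + 0.7)
y = 0.98 / 1.7
y = 0.5765


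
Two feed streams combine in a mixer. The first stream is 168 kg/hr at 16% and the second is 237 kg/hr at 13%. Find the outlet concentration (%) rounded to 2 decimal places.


Mass balance on solute: F1*x1 + F2*x2 = F3*x3
F3 = F1 + F2 = 168 + 237 = 405 kg/hr
x3 = (F1*x1 + F2*x2)/F3
x3 = (168*0.16 + 237*0.13) / 405
x3 = 14.24%


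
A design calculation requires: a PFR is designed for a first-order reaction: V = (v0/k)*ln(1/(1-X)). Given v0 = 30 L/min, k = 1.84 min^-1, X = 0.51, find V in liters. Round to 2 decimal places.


V = (v0/k) * ln(1/(1-X))
V = (30/1.84) * ln(1/(1-0.51))
V = 16.304348 * ln(2.040816)
V = 16.304348 * 0.71335
V = 11.63 L


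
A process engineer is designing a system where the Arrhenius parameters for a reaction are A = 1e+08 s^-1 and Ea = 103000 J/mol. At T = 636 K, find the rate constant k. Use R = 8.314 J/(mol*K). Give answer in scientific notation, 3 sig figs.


k = A * exp(-Ea/(R*T))
k = 1e+08 * exp(-103000 / (8.314 * 636))
k = 1e+08 * exp(-19.479154)
k = 3.47e-01


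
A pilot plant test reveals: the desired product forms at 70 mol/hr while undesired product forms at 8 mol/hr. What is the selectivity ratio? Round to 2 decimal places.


S = desired product rate / undesired product rate
S = 70 / 8
S = 8.75


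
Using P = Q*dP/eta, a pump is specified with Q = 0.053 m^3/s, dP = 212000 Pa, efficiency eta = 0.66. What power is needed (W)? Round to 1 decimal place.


P = Q * dP / eta
P = 0.053 * 212000 / 0.66
P = 11236.0 / 0.66
P = 17024.2 W


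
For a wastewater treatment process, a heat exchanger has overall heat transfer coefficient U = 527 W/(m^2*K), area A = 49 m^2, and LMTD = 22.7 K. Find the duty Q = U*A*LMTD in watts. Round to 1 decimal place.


Q = U * A * LMTD
Q = 527 * 49 * 22.7
Q = 586182.1 W


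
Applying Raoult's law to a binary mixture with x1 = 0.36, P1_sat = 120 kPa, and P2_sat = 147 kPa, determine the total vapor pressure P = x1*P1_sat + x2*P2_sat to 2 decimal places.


P = x1*P1_sat + x2*P2_sat
x2 = 1 - x1 = 1 - 0.36 = 0.64
P = 0.36*120 + 0.64*147
P = 43.2 + 94.08
P = 137.28 kPa


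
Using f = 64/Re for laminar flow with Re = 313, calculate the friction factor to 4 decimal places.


f = 64 / Re
f = 64 / 313
f = 0.2045


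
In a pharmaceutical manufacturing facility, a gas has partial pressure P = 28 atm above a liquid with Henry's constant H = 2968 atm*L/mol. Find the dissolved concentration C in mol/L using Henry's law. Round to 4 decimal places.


C = P / H
C = 28 / 2968
C = 0.0094 mol/L


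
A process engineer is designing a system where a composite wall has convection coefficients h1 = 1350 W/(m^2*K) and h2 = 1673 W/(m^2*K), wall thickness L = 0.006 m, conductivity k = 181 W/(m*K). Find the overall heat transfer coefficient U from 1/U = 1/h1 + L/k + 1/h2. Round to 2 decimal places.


1/U = 1/h1 + L/k + 1/h2
1/U = 1/1350 + 0.006/181 + 1/1673
1/U = 0.0007407407 + 3.31492e-05 + 0.0005977286
1/U = 0.0013716185
U = 729.07 W/(m^2*K)


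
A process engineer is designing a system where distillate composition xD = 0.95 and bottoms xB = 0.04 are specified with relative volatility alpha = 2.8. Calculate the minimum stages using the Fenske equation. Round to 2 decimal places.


N_min = ln((xD*(1-xB))/(xB*(1-xD))) / ln(alpha)
Numerator inside ln: 0.912 / 0.002 = 456.0
ln(456.0) = 6.122493
ln(alpha) = ln(2.8) = 1.029619
N_min = 6.122493 / 1.029619 = 5.95


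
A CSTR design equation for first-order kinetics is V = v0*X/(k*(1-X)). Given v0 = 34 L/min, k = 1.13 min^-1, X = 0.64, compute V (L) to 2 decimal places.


V = v0 * X / (k * (1 - X))
V = 34 * 0.64 / (1.13 * (1 - 0.64))
V = 21.76 / (1.13 * 0.36)
V = 21.76 / 0.4068
V = 53.49 L


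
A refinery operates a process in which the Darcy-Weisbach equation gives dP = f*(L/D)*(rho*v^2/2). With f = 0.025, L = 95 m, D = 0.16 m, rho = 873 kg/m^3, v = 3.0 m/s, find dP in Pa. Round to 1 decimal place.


dP = f * (L/D) * (rho*v^2/2)
dP = 0.025 * (95/0.16) * (873*3.0^2/2)
L/D = 593.75
rho*v^2/2 = 873*9.0/2 = 3928.5
dP = 0.025 * 593.75 * 3928.5
dP = 58313.7 Pa


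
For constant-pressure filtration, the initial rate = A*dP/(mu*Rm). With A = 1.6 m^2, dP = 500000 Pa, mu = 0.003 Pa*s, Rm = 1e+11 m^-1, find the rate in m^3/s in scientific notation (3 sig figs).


rate = A * dP / (mu * Rm)
rate = 1.6 * 500000 / (0.003 * 1e+11)
rate = 800000.0 / 3.000e+08
rate = 2.67e-03 m^3/s


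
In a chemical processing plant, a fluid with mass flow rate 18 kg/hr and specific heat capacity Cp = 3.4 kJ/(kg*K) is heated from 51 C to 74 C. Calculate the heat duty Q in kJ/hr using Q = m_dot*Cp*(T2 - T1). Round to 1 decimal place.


Q = m_dot * Cp * (T2 - T1)
Q = 18 * 3.4 * (74 - 51)
Q = 18 * 3.4 * 23
Q = 1407.6 kJ/hr


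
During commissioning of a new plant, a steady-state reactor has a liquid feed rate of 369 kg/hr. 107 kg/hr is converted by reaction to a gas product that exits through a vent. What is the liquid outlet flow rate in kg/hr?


Steady-state mass balance on the main outlet: F_out = F_in - F_removed
F_out = 369 - 107
F_out = 262 kg/hr


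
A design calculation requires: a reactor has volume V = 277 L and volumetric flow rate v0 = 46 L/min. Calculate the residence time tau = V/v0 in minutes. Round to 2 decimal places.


tau = V / v0
tau = 277 / 46
tau = 6.02 min


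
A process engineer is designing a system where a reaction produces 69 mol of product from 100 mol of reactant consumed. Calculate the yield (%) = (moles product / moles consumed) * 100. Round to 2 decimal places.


Yield = (moles product / moles consumed) * 100%
Yield = (69 / 100) * 100
Yield = 0.69 * 100
Yield = 69.00%


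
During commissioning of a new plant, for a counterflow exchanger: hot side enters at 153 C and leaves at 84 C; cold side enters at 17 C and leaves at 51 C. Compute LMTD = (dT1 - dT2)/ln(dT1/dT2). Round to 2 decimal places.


dT1 = Th_in - Tc_out = 153 - 51 = 102
dT2 = Th_out - Tc_in = 84 - 17 = 67
LMTD = (dT1 - dT2) / ln(dT1/dT2)
LMTD = (102 - 67) / ln(102/67)
LMTD = 83.28 K


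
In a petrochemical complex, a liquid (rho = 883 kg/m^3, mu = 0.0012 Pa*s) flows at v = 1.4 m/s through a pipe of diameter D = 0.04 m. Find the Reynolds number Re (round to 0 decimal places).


Re = rho * v * D / mu
Re = 883 * 1.4 * 0.04 / 0.0012
Re = 49.448 / 0.0012
Re = 41207


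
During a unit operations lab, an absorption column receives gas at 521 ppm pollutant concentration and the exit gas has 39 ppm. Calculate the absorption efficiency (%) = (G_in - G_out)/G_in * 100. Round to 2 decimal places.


Efficiency = (G_in - G_out) / G_in * 100%
Efficiency = (521 - 39) / 521 * 100
Efficiency = 482 / 521 * 100
Efficiency = 92.51%


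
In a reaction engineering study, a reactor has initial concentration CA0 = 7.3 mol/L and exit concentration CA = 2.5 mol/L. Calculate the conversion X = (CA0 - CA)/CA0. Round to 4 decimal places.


X = (CA0 - CA) / CA0
X = (7.3 - 2.5) / 7.3
X = 4.8 / 7.3
X = 0.6575


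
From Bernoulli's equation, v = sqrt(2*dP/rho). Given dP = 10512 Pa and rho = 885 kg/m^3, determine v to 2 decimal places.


v = sqrt(2*dP/rho)
v = sqrt(2*10512/885)
v = sqrt(23.755932)
v = 4.87 m/s


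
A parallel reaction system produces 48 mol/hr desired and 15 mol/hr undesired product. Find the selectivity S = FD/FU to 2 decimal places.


S = desired product rate / undesired product rate
S = 48 / 15
S = 3.20


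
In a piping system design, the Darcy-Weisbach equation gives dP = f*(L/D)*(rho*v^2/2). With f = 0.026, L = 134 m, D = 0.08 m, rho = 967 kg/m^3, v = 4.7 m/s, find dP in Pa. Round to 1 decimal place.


dP = f * (L/D) * (rho*v^2/2)
dP = 0.026 * (134/0.08) * (967*4.7^2/2)
L/D = 1675.0
rho*v^2/2 = 967*22.09/2 = 10680.515
dP = 0.026 * 1675.0 * 10680.515
dP = 465136.4 Pa


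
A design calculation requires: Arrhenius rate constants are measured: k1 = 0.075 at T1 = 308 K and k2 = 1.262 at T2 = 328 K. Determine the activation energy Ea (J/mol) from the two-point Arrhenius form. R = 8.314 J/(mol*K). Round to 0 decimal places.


Ea = R * ln(k2/k1) / (1/T1 - 1/T2)
ln(k2/k1) = ln(1.262/0.075) = 2.8229649
1/T1 - 1/T2 = 1/308 - 1/328 = 0.000197972759
Ea = 8.314 * 2.8229649 / 0.000197972759
Ea = 118552 J/mol


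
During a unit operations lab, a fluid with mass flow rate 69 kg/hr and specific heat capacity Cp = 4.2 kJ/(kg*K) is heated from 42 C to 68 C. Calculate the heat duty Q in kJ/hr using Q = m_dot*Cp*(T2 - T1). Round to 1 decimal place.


Q = m_dot * Cp * (T2 - T1)
Q = 69 * 4.2 * (68 - 42)
Q = 69 * 4.2 * 26
Q = 7534.8 kJ/hr


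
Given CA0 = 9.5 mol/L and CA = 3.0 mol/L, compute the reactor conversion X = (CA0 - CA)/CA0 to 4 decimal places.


X = (CA0 - CA) / CA0
X = (9.5 - 3.0) / 9.5
X = 6.5 / 9.5
X = 0.6842


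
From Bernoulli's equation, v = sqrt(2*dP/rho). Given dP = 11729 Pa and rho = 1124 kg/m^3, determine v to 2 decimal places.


v = sqrt(2*dP/rho)
v = sqrt(2*11729/1124)
v = sqrt(20.870107)
v = 4.57 m/s


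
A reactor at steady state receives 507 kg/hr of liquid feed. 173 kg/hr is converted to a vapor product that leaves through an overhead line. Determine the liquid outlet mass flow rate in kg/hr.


Steady-state mass balance on the main outlet: F_out = F_in - F_removed
F_out = 507 - 173
F_out = 334 kg/hr


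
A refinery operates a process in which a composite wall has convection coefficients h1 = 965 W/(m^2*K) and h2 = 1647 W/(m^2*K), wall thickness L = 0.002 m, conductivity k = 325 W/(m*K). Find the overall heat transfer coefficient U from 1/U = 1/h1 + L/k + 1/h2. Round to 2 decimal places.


1/U = 1/h1 + L/k + 1/h2
1/U = 1/965 + 0.002/325 + 1/1647
1/U = 0.0010362694 + 6.1538e-06 + 0.0006071645
1/U = 0.0016495877
U = 606.21 W/(m^2*K)


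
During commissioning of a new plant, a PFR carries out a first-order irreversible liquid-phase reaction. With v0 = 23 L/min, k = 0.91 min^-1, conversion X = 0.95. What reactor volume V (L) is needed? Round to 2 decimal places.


V = (v0/k) * ln(1/(1-X))
V = (23/0.91) * ln(1/(1-0.95))
V = 25.274725 * ln(20.0)
V = 25.274725 * 2.995732
V = 75.72 L


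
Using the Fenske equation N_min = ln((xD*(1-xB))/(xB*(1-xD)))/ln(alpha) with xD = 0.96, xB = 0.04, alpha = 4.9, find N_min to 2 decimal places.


N_min = ln((xD*(1-xB))/(xB*(1-xD))) / ln(alpha)
Numerator inside ln: 0.9216 / 0.0016 = 576.0
ln(576.0) = 6.356108
ln(alpha) = ln(4.9) = 1.589235
N_min = 6.356108 / 1.589235 = 4.00


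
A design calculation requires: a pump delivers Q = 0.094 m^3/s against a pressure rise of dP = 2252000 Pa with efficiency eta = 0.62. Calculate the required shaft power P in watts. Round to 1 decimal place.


P = Q * dP / eta
P = 0.094 * 2252000 / 0.62
P = 211688.0 / 0.62
P = 341432.3 W


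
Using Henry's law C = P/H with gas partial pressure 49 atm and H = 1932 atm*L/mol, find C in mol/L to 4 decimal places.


C = P / H
C = 49 / 1932
C = 0.0254 mol/L


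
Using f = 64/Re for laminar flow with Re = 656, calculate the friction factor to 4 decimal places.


f = 64 / Re
f = 64 / 656
f = 0.0976


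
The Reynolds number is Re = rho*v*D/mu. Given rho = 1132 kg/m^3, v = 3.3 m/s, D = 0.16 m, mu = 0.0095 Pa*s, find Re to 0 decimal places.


Re = rho * v * D / mu
Re = 1132 * 3.3 * 0.16 / 0.0095
Re = 597.696 / 0.0095
Re = 62915


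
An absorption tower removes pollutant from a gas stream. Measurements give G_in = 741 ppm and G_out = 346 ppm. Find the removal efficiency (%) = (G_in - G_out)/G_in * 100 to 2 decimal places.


Efficiency = (G_in - G_out) / G_in * 100%
Efficiency = (741 - 346) / 741 * 100
Efficiency = 395 / 741 * 100
Efficiency = 53.31%


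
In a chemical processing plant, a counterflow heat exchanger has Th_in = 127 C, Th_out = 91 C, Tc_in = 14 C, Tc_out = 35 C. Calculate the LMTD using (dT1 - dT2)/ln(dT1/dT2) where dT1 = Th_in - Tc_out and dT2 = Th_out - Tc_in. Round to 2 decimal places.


dT1 = Th_in - Tc_out = 127 - 35 = 92
dT2 = Th_out - Tc_in = 91 - 14 = 77
LMTD = (dT1 - dT2) / ln(dT1/dT2)
LMTD = (92 - 77) / ln(92/77)
LMTD = 84.28 K


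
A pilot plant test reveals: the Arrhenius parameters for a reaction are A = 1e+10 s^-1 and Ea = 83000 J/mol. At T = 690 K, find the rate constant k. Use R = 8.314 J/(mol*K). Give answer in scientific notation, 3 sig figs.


k = A * exp(-Ea/(R*T))
k = 1e+10 * exp(-83000 / (8.314 * 690))
k = 1e+10 * exp(-14.468349)
k = 5.21e+03


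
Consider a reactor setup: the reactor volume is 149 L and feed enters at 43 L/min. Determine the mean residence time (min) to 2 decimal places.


tau = V / v0
tau = 149 / 43
tau = 3.47 min


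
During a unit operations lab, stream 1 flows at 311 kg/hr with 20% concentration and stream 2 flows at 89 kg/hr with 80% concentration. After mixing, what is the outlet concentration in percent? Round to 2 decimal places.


Mass balance on solute: F1*x1 + F2*x2 = F3*x3
F3 = F1 + F2 = 311 + 89 = 400 kg/hr
x3 = (F1*x1 + F2*x2)/F3
x3 = (311*0.2 + 89*0.8) / 400
x3 = 33.35%


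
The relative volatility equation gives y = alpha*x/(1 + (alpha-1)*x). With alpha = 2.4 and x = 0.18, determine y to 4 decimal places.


y = alpha*x / (1 + (alpha-1)*x)
y = 2.4*0.18 / (1 + (2.4-1)*0.18)
y = 0.432 / (1 + 0.252)
y = 0.432 / 1.252
y = 0.3450


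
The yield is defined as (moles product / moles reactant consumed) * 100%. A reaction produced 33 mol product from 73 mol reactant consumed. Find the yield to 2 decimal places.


Yield = (moles product / moles consumed) * 100%
Yield = (33 / 73) * 100
Yield = 0.4521 * 100
Yield = 45.21%


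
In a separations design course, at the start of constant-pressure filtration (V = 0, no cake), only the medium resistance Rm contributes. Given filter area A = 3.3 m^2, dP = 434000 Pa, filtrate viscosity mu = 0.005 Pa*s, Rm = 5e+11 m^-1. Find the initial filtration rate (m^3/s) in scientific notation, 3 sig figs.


rate = A * dP / (mu * Rm)
rate = 3.3 * 434000 / (0.005 * 5e+11)
rate = 1432200.0 / 2.500e+09
rate = 5.73e-04 m^3/s


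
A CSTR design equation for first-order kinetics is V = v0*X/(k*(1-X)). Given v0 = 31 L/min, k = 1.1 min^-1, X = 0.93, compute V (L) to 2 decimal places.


V = v0 * X / (k * (1 - X))
V = 31 * 0.93 / (1.1 * (1 - 0.93))
V = 28.83 / (1.1 * 0.07)
V = 28.83 / 0.077
V = 374.42 L


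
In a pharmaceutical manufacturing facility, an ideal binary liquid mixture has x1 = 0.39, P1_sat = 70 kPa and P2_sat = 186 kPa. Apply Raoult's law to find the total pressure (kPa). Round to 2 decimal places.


P = x1*P1_sat + x2*P2_sat
x2 = 1 - x1 = 1 - 0.39 = 0.61
P = 0.39*70 + 0.61*186
P = 27.3 + 113.46
P = 140.76 kPa


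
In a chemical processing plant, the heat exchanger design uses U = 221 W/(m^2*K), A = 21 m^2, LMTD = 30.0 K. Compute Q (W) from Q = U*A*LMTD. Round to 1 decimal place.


Q = U * A * LMTD
Q = 221 * 21 * 30.0
Q = 139230.0 W


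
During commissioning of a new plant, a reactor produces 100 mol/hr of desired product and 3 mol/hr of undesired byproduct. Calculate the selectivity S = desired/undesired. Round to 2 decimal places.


S = desired product rate / undesired product rate
S = 100 / 3
S = 33.33


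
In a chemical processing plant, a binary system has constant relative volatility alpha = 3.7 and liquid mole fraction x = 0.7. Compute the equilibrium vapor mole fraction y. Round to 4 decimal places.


y = alpha*x / (1 + (alpha-1)*x)
y = 3.7*0.7 / (1 + (3.7-1)*0.7)
y = 2.59 / (1 + 1.89)
y = 2.59 / 2.89
y = 0.8962


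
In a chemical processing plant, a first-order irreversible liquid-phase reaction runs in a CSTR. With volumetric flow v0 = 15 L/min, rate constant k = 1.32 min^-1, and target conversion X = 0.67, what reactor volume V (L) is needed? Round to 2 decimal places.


V = v0 * X / (k * (1 - X))
V = 15 * 0.67 / (1.32 * (1 - 0.67))
V = 10.05 / (1.32 * 0.33)
V = 10.05 / 0.4356
V = 23.07 L


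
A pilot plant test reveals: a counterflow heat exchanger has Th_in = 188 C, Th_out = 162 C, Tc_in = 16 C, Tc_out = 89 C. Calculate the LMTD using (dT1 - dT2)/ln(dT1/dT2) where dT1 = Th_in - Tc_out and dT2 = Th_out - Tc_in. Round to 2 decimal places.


dT1 = Th_in - Tc_out = 188 - 89 = 99
dT2 = Th_out - Tc_in = 162 - 16 = 146
LMTD = (dT1 - dT2) / ln(dT1/dT2)
LMTD = (99 - 146) / ln(99/146)
LMTD = 120.98 K


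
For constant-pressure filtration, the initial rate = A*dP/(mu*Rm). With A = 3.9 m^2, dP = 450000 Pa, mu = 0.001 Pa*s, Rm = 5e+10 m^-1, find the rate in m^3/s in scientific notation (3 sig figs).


rate = A * dP / (mu * Rm)
rate = 3.9 * 450000 / (0.001 * 5e+10)
rate = 1755000.0 / 5.000e+07
rate = 3.51e-02 m^3/s


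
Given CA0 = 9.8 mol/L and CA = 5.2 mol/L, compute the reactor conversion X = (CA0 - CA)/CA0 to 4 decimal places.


X = (CA0 - CA) / CA0
X = (9.8 - 5.2) / 9.8
X = 4.6 / 9.8
X = 0.4694


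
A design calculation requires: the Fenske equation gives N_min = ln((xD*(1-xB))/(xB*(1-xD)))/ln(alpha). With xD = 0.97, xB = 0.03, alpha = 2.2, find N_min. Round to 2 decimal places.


N_min = ln((xD*(1-xB))/(xB*(1-xD))) / ln(alpha)
Numerator inside ln: 0.9409 / 0.0009 = 1045.444444
ln(1045.444444) = 6.952197
ln(alpha) = ln(2.2) = 0.788457
N_min = 6.952197 / 0.788457 = 8.82
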